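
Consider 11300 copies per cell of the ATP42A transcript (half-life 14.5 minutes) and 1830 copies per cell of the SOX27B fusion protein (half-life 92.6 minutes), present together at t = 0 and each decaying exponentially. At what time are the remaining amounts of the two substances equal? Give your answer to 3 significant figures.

Set 11300·(1/2)^(t/14.5) = 1830·(1/2)^(t/92.6).
Taking log₂: log₂(11300/1830) = t·(1/14.5 − 1/92.6).
log₂(6.1749) = 2.6264; 1/14.5 − 1/92.6 = 0.058166.
t = 2.6264 / 0.058166 ≈ 45.153 minutes.

45.2 minutes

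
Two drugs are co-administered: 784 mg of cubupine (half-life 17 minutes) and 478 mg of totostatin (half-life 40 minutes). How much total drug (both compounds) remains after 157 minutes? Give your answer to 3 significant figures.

cubupine: 784 × (1/2)^(157/17) = 784 × (1/2)^9.2353 ≈ 1.3008 mg.
totostatin: 478 × (1/2)^(157/40) = 478 × (1/2)^3.925 ≈ 31.469 mg.
Total = 1.3008 + 31.469 ≈ 32.77 mg.

32.8 mg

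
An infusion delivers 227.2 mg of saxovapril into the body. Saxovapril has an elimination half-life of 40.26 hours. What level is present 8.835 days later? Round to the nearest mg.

Convert the elapsed time: 8.835 days = 212.04 hours.
Number of half-lives: n = 212.04/40.26 ≈ 5.2668.
Remaining = 227.2 × (1/2)^5.2668 = 227.2 × 0.025974 ≈ 5.9014 mg.

6 mg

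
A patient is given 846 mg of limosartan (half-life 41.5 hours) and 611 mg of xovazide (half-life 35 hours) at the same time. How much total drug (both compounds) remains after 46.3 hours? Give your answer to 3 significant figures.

635 mg

limosartan: 846 × (1/2)^(46.3/41.5) = 846 × (1/2)^1.1157 ≈ 390.41 mg.
xovazide: 611 × (1/2)^(46.3/35) = 611 × (1/2)^1.3229 ≈ 244.24 mg.
Total = 390.41 + 244.24 ≈ 634.65 mg.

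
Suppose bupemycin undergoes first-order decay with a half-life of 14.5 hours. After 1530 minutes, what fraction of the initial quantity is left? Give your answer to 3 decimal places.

1530 minutes = 25.5 hours.
n = 25.5/14.5 ≈ 1.7586 half-lives.
Fraction remaining = (1/2)^1.7586 ≈ 0.29553.

0.296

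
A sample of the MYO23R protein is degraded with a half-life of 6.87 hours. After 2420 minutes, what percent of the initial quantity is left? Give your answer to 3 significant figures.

1.71%

2420 minutes = 40.3333 hours.
n = 40.3333/6.87 ≈ 5.8709 half-lives.
Fraction remaining = (1/2)^5.8709 ≈ 0.017087, i.e. 1.7087%.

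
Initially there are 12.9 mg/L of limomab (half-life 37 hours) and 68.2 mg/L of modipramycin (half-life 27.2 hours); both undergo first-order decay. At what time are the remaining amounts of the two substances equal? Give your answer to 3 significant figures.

Set 12.9·(1/2)^(t/37) = 68.2·(1/2)^(t/27.2).
Taking log₂: log₂(12.9/68.2) = t·(1/37 − 1/27.2).
log₂(0.18915) = -2.4024; 1/37 − 1/27.2 = -0.0097377.
t = -2.4024 / -0.0097377 ≈ 246.71 hours.

247 hours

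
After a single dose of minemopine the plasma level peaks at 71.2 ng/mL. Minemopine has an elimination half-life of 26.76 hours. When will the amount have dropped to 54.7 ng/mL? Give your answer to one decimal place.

10.2 hours

Fraction remaining = 54.7/71.2 ≈ 0.76826.
n = log₂(71.2/54.7) = ln(1.3016)/ln 2 ≈ 0.38034 half-lives.
t = n × t½ = 0.38034 × 26.76 ≈ 10.178 hours.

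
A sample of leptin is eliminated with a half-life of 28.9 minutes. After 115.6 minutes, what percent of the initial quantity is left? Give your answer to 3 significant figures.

n = 115.6/28.9 ≈ 4 half-lives.
Fraction remaining = (1/2)^4 ≈ 0.0625, i.e. 6.25%.

6.25%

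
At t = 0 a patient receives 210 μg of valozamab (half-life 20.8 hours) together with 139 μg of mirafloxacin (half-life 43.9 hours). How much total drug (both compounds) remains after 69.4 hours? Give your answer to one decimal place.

67.3 μg

valozamab: 210 × (1/2)^(69.4/20.8) = 210 × (1/2)^3.3365 ≈ 20.788 μg.
mirafloxacin: 139 × (1/2)^(69.4/43.9) = 139 × (1/2)^1.5809 ≈ 46.465 μg.
Total = 20.788 + 46.465 ≈ 67.253 μg.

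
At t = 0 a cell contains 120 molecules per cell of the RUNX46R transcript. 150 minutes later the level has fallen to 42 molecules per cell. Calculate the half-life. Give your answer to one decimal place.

A/A₀ = 42/120 ≈ 0.35.
n = log₂(2.8571) ≈ 1.5146 half-lives elapsed in 150 minutes.
t½ = 150/1.5146 ≈ 99.038 minutes.

99.0 minutes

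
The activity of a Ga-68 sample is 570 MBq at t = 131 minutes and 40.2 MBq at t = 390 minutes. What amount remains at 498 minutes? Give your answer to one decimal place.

13.3 MBq

Over Δt = 390 − 131 = 259 minutes, the level fell by a factor of 570/40.2 ≈ 14.179.
n = log₂(14.179) ≈ 3.8257 half-lives, so t½ = 259/3.8257 ≈ 67.7 minutes.
From t = 390 to t = 498: 40.2 × (1/2)^((498−390)/67.7) ≈ 13.305 MBq.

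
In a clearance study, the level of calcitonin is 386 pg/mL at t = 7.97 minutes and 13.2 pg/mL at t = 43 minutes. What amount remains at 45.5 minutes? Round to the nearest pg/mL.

10 pg/mL

Over Δt = 43 − 7.97 = 35.03 minutes, the level fell by a factor of 386/13.2 ≈ 29.242.
n = log₂(29.242) ≈ 4.87 half-lives, so t½ = 35.03/4.87 ≈ 7.193 minutes.
From t = 43 to t = 45.5: 13.2 × (1/2)^((45.5−43)/7.193) ≈ 10.374 pg/mL.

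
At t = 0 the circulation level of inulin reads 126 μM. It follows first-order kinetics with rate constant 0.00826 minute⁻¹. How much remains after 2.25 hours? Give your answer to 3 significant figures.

41.3 μM

t½ = ln 2 / k = 0.69315 / 0.00826 ≈ 83.916 minutes.
Convert the elapsed time: 2.25 hours = 135 minutes.
Number of half-lives: n = 135/83.916 ≈ 1.6087.
Remaining = 126 × (1/2)^1.6087 = 126 × 0.32788 ≈ 41.313 μM.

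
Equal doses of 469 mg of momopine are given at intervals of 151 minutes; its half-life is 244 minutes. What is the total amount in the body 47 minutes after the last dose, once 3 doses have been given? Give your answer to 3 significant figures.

The 3 doses were given 349, 198, 47 minutes ago.
Total = 469·(1/2)^(349/244) + 469·(1/2)^(198/244) + 469·(1/2)^(47/244)
      = 174.02 + 267.24 + 410.38 ≈ 851.64 mg.

852 mg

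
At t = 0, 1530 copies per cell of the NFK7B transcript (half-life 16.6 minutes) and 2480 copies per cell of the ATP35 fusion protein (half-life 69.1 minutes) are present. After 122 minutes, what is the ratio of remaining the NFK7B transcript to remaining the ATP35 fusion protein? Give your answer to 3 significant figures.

NFK7B transcript: 1530 × (1/2)^(122/16.6) = 1530 × (1/2)^7.3494 ≈ 9.3821 copies per cell.
ATP35 fusion protein: 2480 × (1/2)^(122/69.1) = 2480 × (1/2)^1.7656 ≈ 729.4 copies per cell.
Ratio ≈ 9.3821 / 729.4 ≈ 0.012863.

0.0129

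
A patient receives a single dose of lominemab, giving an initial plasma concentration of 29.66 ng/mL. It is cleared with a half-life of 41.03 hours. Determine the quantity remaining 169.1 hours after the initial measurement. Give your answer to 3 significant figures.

Number of half-lives: n = 169.1/41.03 ≈ 4.1214.
Remaining = 29.66 × (1/2)^4.1214 = 29.66 × 0.057457 ≈ 1.7042 ng/mL.

1.70 ng/mL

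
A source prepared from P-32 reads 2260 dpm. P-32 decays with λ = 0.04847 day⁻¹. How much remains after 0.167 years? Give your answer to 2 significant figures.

120 dpm

t½ = ln 2 / λ = 0.69315 / 0.04847 ≈ 14.301 days.
Convert the elapsed time: 0.167 years = 60.955 days.
Number of half-lives: n = 60.955/14.301 ≈ 4.2624.
Remaining = 2260 × (1/2)^4.2624 = 2260 × 0.052105 ≈ 117.76 dpm.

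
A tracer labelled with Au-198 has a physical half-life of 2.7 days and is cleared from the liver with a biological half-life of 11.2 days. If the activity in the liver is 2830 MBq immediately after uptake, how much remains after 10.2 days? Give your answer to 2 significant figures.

1/t_eff = 1/t_phys + 1/t_biol = 1/2.7 + 1/11.2 = 0.45966 per day.
t_eff = 2.7 × 11.2 / (2.7 + 11.2) ≈ 2.1755 days.
Remaining = 2830 × (1/2)^(10.2/2.1755) = 2830 × (1/2)^4.6885 ≈ 109.75 MBq.

110 MBq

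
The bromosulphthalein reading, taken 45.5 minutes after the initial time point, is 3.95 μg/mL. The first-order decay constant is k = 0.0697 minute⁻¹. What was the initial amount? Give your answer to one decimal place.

94.2 μg/mL

t½ = ln 2 / k = 0.69315 / 0.0697 ≈ 9.9447 minutes.
Number of half-lives elapsed: n = 45.5/9.9447 ≈ 4.5753.
A₀ = A × 2^n = 3.95 × 2^4.5753 = 3.95 × 23.84 ≈ 94.167 μg/mL.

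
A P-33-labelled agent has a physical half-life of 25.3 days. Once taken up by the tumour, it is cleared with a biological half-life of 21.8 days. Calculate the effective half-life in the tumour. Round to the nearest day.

1/t_eff = 1/t_phys + 1/t_biol = 1/25.3 + 1/21.8 = 0.085397 per day.
t_eff = 25.3 × 21.8 / (25.3 + 21.8) ≈ 11.71 days.

12 days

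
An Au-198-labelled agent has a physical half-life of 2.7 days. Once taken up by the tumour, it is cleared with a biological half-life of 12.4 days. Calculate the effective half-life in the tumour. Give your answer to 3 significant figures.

2.22 days

1/t_eff = 1/t_phys + 1/t_biol = 1/2.7 + 1/12.4 = 0.45102 per day.
t_eff = 2.7 × 12.4 / (2.7 + 12.4) ≈ 2.2172 days.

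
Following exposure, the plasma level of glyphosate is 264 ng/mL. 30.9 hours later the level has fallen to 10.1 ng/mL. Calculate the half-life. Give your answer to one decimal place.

A/A₀ = 10.1/264 ≈ 0.038258.
n = log₂(26.139) ≈ 4.7081 half-lives elapsed in 30.9 hours.
t½ = 30.9/4.7081 ≈ 6.5631 hours.

6.6 hours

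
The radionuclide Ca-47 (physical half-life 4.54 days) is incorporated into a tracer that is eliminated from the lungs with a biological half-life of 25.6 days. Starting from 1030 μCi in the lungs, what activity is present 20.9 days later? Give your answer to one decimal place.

24.1 μCi

1/t_eff = 1/t_phys + 1/t_biol = 1/4.54 + 1/25.6 = 0.25933 per day.
t_eff = 4.54 × 25.6 / (4.54 + 25.6) ≈ 3.8561 days.
Remaining = 1030 × (1/2)^(20.9/3.8561) = 1030 × (1/2)^5.4199 ≈ 24.059 μCi.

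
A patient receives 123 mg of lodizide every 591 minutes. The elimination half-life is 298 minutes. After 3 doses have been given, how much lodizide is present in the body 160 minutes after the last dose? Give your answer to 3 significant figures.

112 mg

The 3 doses were given 1342, 751, 160 minutes ago.
Total = 123·(1/2)^(1342/298) + 123·(1/2)^(751/298) + 123·(1/2)^(160/298)
      = 5.4233 + 21.442 + 84.777 ≈ 111.64 mg.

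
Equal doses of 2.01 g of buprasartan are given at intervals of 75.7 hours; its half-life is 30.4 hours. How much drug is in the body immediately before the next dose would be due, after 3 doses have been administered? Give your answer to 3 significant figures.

0.433 g

The 3 doses were given 227.1, 151.4, 75.7 hours ago.
Total = 2.01·(1/2)^(227.1/30.4) + 2.01·(1/2)^(151.4/30.4) + 2.01·(1/2)^(75.7/30.4)
      = 0.011334 + 0.063678 + 0.35776 ≈ 0.43277 g.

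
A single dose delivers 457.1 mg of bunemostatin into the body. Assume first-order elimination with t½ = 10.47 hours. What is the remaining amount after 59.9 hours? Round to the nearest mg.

9 mg

Number of half-lives: n = 59.9/10.47 ≈ 5.7211.
Remaining = 457.1 × (1/2)^5.7211 = 457.1 × 0.018957 ≈ 8.6654 mg.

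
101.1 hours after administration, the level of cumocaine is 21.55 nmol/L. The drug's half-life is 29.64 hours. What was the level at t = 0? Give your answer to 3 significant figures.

229 nmol/L

Number of half-lives elapsed: n = 101.1/29.64 ≈ 3.4109.
A₀ = A × 2^n = 21.55 × 2^3.4109 = 21.55 × 10.636 ≈ 229.21 nmol/L.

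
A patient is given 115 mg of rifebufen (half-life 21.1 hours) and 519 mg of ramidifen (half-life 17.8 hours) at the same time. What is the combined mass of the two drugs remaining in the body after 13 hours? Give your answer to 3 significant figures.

388 mg

rifebufen: 115 × (1/2)^(13/21.1) = 115 × (1/2)^0.61611 ≈ 75.029 mg.
ramidifen: 519 × (1/2)^(13/17.8) = 519 × (1/2)^0.73034 ≈ 312.83 mg.
Total = 75.029 + 312.83 ≈ 387.86 mg.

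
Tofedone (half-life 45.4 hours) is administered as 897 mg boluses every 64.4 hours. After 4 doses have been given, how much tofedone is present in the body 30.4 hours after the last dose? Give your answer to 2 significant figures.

The 4 doses were given 223.6, 159.2, 94.8, 30.4 hours ago.
Total = 897·(1/2)^(223.6/45.4) + 897·(1/2)^(159.2/45.4) + 897·(1/2)^(94.8/45.4) + 897·(1/2)^(30.4/45.4)
      = 29.525 + 78.922 + 210.96 + 563.93 ≈ 883.34 mg.

880 mg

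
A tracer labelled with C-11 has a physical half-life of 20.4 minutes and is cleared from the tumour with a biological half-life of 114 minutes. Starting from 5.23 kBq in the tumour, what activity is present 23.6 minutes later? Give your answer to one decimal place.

1/t_eff = 1/t_phys + 1/t_biol = 1/20.4 + 1/114 = 0.057792 per minute.
t_eff = 20.4 × 114 / (20.4 + 114) ≈ 17.304 minutes.
Remaining = 5.23 × (1/2)^(23.6/17.304) = 5.23 × (1/2)^1.3639 ≈ 2.032 kBq.

2.0 kBq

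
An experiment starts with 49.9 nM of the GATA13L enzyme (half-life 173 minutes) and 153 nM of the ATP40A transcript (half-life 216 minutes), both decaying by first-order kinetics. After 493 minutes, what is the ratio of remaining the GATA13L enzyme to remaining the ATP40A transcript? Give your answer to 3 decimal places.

GATA13L enzyme: 49.9 × (1/2)^(493/173) = 49.9 × (1/2)^2.8497 ≈ 6.9223 nM.
ATP40A transcript: 153 × (1/2)^(493/216) = 153 × (1/2)^2.2824 ≈ 31.45 nM.
Ratio ≈ 6.9223 / 31.45 ≈ 0.22011.

0.220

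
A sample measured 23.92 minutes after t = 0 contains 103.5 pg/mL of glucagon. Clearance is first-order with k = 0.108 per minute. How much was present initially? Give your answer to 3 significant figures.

1370 pg/mL

t½ = ln 2 / k = 0.69315 / 0.108 ≈ 6.418 minutes.
Number of half-lives elapsed: n = 23.92/6.418 ≈ 3.727.
A₀ = A × 2^n = 103.5 × 2^3.727 = 103.5 × 13.242 ≈ 1370.5 pg/mL.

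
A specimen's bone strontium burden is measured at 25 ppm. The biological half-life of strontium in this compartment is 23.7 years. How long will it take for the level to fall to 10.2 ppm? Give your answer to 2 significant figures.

Fraction remaining = 10.2/25 ≈ 0.408.
n = log₂(25/10.2) = ln(2.451)/ln 2 ≈ 1.2934 half-lives.
t = n × t½ = 1.2934 × 23.7 ≈ 30.653 years.

31 years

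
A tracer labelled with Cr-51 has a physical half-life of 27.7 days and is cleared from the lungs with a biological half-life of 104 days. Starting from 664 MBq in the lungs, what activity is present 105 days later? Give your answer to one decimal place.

1/t_eff = 1/t_phys + 1/t_biol = 1/27.7 + 1/104 = 0.045716 per day.
t_eff = 27.7 × 104 / (27.7 + 104) ≈ 21.874 days.
Remaining = 664 × (1/2)^(105/21.874) = 664 × (1/2)^4.8002 ≈ 23.832 MBq.

23.8 MBq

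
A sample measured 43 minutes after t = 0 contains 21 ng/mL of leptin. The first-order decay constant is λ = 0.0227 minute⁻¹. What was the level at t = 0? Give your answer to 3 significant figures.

55.7 ng/mL

t½ = ln 2 / λ = 0.69315 / 0.0227 ≈ 30.535 minutes.
Number of half-lives elapsed: n = 43/30.535 ≈ 1.4082.
A₀ = A × 2^n = 21 × 2^1.4082 = 21 × 2.6541 ≈ 55.736 ng/mL.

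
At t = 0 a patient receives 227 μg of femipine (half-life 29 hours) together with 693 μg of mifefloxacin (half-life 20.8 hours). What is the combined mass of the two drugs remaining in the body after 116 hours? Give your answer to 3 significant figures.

femipine: 227 × (1/2)^(116/29) = 227 × (1/2)^4 ≈ 14.188 μg.
mifefloxacin: 693 × (1/2)^(116/20.8) = 693 × (1/2)^5.5769 ≈ 14.518 μg.
Total = 14.188 + 14.518 ≈ 28.706 μg.

28.7 μg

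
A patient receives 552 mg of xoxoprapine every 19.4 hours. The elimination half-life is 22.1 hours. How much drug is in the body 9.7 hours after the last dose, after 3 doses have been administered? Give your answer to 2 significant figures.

The 3 doses were given 48.5, 29.1, 9.7 hours ago.
Total = 552·(1/2)^(48.5/22.1) + 552·(1/2)^(29.1/22.1) + 552·(1/2)^(9.7/22.1)
      = 120.59 + 221.6 + 407.2 ≈ 749.39 mg.

750 mg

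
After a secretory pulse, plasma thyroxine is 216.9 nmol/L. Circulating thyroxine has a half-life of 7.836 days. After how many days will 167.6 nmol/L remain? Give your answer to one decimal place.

2.9 days

Fraction remaining = 167.6/216.9 ≈ 0.77271.
n = log₂(216.9/167.6) = ln(1.2942)/ln 2 ≈ 0.37201 half-lives.
t = n × t½ = 0.37201 × 7.836 ≈ 2.9151 days.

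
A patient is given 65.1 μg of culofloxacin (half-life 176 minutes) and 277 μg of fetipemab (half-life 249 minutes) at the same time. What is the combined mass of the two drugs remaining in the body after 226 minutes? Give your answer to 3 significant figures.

culofloxacin: 65.1 × (1/2)^(226/176) = 65.1 × (1/2)^1.2841 ≈ 26.732 μg.
fetipemab: 277 × (1/2)^(226/249) = 277 × (1/2)^0.90763 ≈ 147.66 μg.
Total = 26.732 + 147.66 ≈ 174.39 μg.

174 μg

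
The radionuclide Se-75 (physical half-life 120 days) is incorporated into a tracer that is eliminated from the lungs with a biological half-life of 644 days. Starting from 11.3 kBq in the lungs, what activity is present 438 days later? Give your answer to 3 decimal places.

0.562 kBq

1/t_eff = 1/t_phys + 1/t_biol = 1/120 + 1/644 = 0.0098861 per day.
t_eff = 120 × 644 / (120 + 644) ≈ 101.15 days.
Remaining = 11.3 × (1/2)^(438/101.15) = 11.3 × (1/2)^4.3301 ≈ 0.5618 kBq.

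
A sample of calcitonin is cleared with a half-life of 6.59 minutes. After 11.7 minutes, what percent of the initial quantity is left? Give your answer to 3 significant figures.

29.2%

n = 11.7/6.59 ≈ 1.7754 half-lives.
Fraction remaining = (1/2)^1.7754 ≈ 0.29211, i.e. 29.211%.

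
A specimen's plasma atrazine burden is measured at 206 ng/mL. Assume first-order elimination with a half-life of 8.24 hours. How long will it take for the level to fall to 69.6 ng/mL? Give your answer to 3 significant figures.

12.9 hours

Fraction remaining = 69.6/206 ≈ 0.33786.
n = log₂(206/69.6) = ln(2.9598)/ln 2 ≈ 1.5655 half-lives.
t = n × t½ = 1.5655 × 8.24 ≈ 12.9 hours.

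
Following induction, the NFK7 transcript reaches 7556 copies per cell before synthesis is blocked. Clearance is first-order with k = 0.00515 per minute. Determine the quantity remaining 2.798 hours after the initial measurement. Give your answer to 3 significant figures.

t½ = ln 2 / k = 0.69315 / 0.00515 ≈ 134.59 minutes.
Convert the elapsed time: 2.798 hours = 167.88 minutes.
Number of half-lives: n = 167.88/134.59 ≈ 1.2473.
Remaining = 7556 × (1/2)^1.2473 = 7556 × 0.42123 ≈ 3182.8 copies per cell.

3180 copies per cell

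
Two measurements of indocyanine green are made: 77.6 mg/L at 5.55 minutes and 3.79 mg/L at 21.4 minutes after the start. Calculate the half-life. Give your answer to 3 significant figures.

3.64 minutes

Over Δt = 21.4 − 5.55 = 15.85 minutes, the level fell by a factor of 77.6/3.79 ≈ 20.475.
n = log₂(20.475) ≈ 4.3558 half-lives, so t½ = 15.85/4.3558 ≈ 3.6388 minutes.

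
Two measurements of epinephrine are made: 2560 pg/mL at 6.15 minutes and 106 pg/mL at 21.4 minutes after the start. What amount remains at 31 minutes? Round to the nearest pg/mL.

Over Δt = 21.4 − 6.15 = 15.25 minutes, the level fell by a factor of 2560/106 ≈ 24.151.
n = log₂(24.151) ≈ 4.594 half-lives, so t½ = 15.25/4.594 ≈ 3.3195 minutes.
From t = 21.4 to t = 31: 106 × (1/2)^((31−21.4)/3.3195) ≈ 14.28 pg/mL.

14 pg/mL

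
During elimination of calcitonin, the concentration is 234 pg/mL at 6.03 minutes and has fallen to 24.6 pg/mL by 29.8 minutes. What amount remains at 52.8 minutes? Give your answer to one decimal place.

Over Δt = 29.8 − 6.03 = 23.77 minutes, the level fell by a factor of 234/24.6 ≈ 9.5122.
n = log₂(9.5122) ≈ 3.2498 half-lives, so t½ = 23.77/3.2498 ≈ 7.3143 minutes.
From t = 29.8 to t = 52.8: 24.6 × (1/2)^((52.8−29.8)/7.3143) ≈ 2.7819 pg/mL.

2.8 pg/mL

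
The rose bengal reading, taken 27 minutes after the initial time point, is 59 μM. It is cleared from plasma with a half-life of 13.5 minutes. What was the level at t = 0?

Number of half-lives elapsed: n = 27/13.5 ≈ 2.
A₀ = A × 2^n = 59 × 2^2 = 59 × 4 ≈ 236 μM.

236 μM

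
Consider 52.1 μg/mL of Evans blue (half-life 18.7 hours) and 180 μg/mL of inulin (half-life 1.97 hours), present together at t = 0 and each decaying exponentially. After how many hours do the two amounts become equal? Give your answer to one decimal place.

3.9 hours

Set 52.1·(1/2)^(t/18.7) = 180·(1/2)^(t/1.97).
Taking log₂: log₂(52.1/180) = t·(1/18.7 − 1/1.97).
log₂(0.28944) = -1.7886; 1/18.7 − 1/1.97 = -0.45414.
t = -1.7886 / -0.45414 ≈ 3.9385 hours.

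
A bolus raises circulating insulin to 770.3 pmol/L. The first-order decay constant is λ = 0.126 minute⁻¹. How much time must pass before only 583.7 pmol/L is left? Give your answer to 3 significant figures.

2.20 minutes

t½ = ln 2 / λ = 0.69315 / 0.126 ≈ 5.5012 minutes.
Fraction remaining = 583.7/770.3 ≈ 0.75776.
n = log₂(770.3/583.7) = ln(1.3197)/ln 2 ≈ 0.40019 half-lives.
t = n × t½ = 0.40019 × 5.5012 ≈ 2.2015 minutes.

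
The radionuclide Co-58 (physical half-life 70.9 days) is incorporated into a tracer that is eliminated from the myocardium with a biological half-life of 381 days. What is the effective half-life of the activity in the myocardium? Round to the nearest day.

1/t_eff = 1/t_phys + 1/t_biol = 1/70.9 + 1/381 = 0.016729 per day.
t_eff = 70.9 × 381 / (70.9 + 381) ≈ 59.776 days.

60 days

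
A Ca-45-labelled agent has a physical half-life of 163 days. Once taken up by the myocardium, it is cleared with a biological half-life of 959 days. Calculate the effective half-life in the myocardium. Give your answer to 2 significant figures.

1/t_eff = 1/t_phys + 1/t_biol = 1/163 + 1/959 = 0.0071777 per day.
t_eff = 163 × 959 / (163 + 959) ≈ 139.32 days.

140 days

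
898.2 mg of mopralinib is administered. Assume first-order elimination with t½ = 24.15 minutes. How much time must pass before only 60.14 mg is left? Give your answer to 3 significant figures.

Fraction remaining = 60.14/898.2 ≈ 0.066956.
n = log₂(898.2/60.14) = ln(14.935)/ln 2 ≈ 3.9006 half-lives.
t = n × t½ = 3.9006 × 24.15 ≈ 94.2 minutes.

94.2 minutes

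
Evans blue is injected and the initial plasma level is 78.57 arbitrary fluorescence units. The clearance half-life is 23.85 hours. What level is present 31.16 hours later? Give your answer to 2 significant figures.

32 arbitrary fluorescence units

Number of half-lives: n = 31.16/23.85 ≈ 1.3065.
Remaining = 78.57 × (1/2)^1.3065 = 78.57 × 0.4043 ≈ 31.766 arbitrary fluorescence units.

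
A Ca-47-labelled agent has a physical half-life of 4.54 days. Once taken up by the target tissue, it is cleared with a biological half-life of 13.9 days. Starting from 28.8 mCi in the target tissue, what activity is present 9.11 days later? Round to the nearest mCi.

5 mCi

1/t_eff = 1/t_phys + 1/t_biol = 1/4.54 + 1/13.9 = 0.29221 per day.
t_eff = 4.54 × 13.9 / (4.54 + 13.9) ≈ 3.4222 days.
Remaining = 28.8 × (1/2)^(9.11/3.4222) = 28.8 × (1/2)^2.662 ≈ 4.5504 mCi.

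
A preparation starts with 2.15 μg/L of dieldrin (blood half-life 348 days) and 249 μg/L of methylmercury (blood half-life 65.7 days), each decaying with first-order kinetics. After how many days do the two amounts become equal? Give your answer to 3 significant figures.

555 days

Set 2.15·(1/2)^(t/348) = 249·(1/2)^(t/65.7).
Taking log₂: log₂(2.15/249) = t·(1/348 − 1/65.7).
log₂(0.0086345) = -6.8557; 1/348 − 1/65.7 = -0.012347.
t = -6.8557 / -0.012347 ≈ 555.24 days.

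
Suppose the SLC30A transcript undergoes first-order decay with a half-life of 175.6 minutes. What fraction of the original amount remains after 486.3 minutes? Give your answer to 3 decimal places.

0.147

n = 486.3/175.6 ≈ 2.7694 half-lives.
Fraction remaining = (1/2)^2.7694 ≈ 0.14667.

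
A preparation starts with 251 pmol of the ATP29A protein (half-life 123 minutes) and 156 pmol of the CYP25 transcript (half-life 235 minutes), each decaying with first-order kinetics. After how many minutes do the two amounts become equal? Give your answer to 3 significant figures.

177 minutes

Set 251·(1/2)^(t/123) = 156·(1/2)^(t/235).
Taking log₂: log₂(251/156) = t·(1/123 − 1/235).
log₂(1.609) = 0.68614; 1/123 − 1/235 = 0.0038748.
t = 0.68614 / 0.0038748 ≈ 177.08 minutes.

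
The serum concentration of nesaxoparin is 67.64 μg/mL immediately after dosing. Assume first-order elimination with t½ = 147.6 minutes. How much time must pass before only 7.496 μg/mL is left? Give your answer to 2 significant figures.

Fraction remaining = 7.496/67.64 ≈ 0.11082.
n = log₂(67.64/7.496) = ln(9.0235)/ln 2 ≈ 3.1737 half-lives.
t = n × t½ = 3.1737 × 147.6 ≈ 468.44 minutes.

470 minutes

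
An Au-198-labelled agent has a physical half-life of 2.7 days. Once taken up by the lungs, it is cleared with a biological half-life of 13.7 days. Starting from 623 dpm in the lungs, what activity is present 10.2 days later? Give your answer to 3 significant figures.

27.1 dpm

1/t_eff = 1/t_phys + 1/t_biol = 1/2.7 + 1/13.7 = 0.44336 per day.
t_eff = 2.7 × 13.7 / (2.7 + 13.7) ≈ 2.2555 days.
Remaining = 623 × (1/2)^(10.2/2.2555) = 623 × (1/2)^4.5223 ≈ 27.111 dpm.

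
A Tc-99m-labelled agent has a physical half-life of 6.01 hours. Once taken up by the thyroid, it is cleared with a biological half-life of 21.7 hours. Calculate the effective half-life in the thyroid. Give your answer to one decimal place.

4.7 hours

1/t_eff = 1/t_phys + 1/t_biol = 1/6.01 + 1/21.7 = 0.21247 per hour.
t_eff = 6.01 × 21.7 / (6.01 + 21.7) ≈ 4.7065 hours.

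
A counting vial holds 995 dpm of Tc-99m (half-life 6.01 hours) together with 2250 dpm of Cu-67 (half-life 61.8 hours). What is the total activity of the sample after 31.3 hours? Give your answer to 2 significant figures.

1600 dpm

Tc-99m: 995 × (1/2)^(31.3/6.01) = 995 × (1/2)^5.208 ≈ 26.919 dpm.
Cu-67: 2250 × (1/2)^(31.3/61.8) = 2250 × (1/2)^0.50647 ≈ 1583.9 dpm.
Total = 26.919 + 1583.9 ≈ 1610.8 dpm.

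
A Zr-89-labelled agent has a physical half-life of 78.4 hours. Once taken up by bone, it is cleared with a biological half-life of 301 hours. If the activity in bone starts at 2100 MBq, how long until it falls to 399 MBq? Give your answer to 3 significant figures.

149 hours

1/t_eff = 1/t_phys + 1/t_biol = 1/78.4 + 1/301 = 0.016077 per hour.
t_eff = 78.4 × 301 / (78.4 + 301) ≈ 62.199 hours.
n = log₂(2100/399) ≈ 2.3959; t = 2.3959 × 62.199 ≈ 149.02 hours.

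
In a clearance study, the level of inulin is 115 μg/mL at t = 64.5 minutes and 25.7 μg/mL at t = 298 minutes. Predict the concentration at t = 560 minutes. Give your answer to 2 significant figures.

Over Δt = 298 − 64.5 = 233.5 minutes, the level fell by a factor of 115/25.7 ≈ 4.4747.
n = log₂(4.4747) ≈ 2.1618 half-lives, so t½ = 233.5/2.1618 ≈ 108.01 minutes.
From t = 298 to t = 560: 25.7 × (1/2)^((560−298)/108.01) ≈ 4.7834 μg/mL.

4.8 μg/mL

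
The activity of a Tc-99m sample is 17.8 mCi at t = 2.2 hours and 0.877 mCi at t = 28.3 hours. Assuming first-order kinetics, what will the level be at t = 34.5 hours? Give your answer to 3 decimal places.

0.429 mCi

Over Δt = 28.3 − 2.2 = 26.1 hours, the level fell by a factor of 17.8/0.877 ≈ 20.296.
n = log₂(20.296) ≈ 4.3432 half-lives, so t½ = 26.1/4.3432 ≈ 6.0095 hours.
From t = 28.3 to t = 34.5: 0.877 × (1/2)^((34.5−28.3)/6.0095) ≈ 0.42897 mCi.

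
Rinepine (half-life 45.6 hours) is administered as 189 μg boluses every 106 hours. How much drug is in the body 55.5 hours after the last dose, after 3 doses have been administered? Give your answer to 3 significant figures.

101 μg

The 3 doses were given 267.5, 161.5, 55.5 hours ago.
Total = 189·(1/2)^(267.5/45.6) + 189·(1/2)^(161.5/45.6) + 189·(1/2)^(55.5/45.6)
      = 3.24 + 16.23 + 81.297 ≈ 100.77 μg.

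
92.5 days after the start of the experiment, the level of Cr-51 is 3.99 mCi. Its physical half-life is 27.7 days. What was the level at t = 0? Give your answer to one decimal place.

40.4 mCi

Number of half-lives elapsed: n = 92.5/27.7 ≈ 3.3394.
A₀ = A × 2^n = 3.99 × 2^3.3394 = 3.99 × 10.121 ≈ 40.385 mCi.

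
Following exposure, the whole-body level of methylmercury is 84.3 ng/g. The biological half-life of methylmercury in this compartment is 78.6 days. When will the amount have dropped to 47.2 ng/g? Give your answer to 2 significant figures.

66 days

Fraction remaining = 47.2/84.3 ≈ 0.55991.
n = log₂(84.3/47.2) = ln(1.786)/ln 2 ≈ 0.83675 half-lives.
t = n × t½ = 0.83675 × 78.6 ≈ 65.768 days.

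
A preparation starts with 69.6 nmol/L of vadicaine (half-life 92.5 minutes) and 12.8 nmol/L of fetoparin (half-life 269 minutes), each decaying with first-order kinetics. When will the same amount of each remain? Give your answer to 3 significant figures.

Set 69.6·(1/2)^(t/92.5) = 12.8·(1/2)^(t/269).
Taking log₂: log₂(69.6/12.8) = t·(1/92.5 − 1/269).
log₂(5.4375) = 2.4429; 1/92.5 − 1/269 = 0.0070933.
t = 2.4429 / 0.0070933 ≈ 344.4 minutes.

344 minutes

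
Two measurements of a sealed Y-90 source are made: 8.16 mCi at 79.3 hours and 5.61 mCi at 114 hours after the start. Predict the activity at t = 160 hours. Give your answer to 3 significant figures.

Over Δt = 114 − 79.3 = 34.7 hours, the level fell by a factor of 8.16/5.61 ≈ 1.4545.
n = log₂(1.4545) ≈ 0.54057 half-lives, so t½ = 34.7/0.54057 ≈ 64.192 hours.
From t = 114 to t = 160: 5.61 × (1/2)^((160−114)/64.192) ≈ 3.4138 mCi.

3.41 mCi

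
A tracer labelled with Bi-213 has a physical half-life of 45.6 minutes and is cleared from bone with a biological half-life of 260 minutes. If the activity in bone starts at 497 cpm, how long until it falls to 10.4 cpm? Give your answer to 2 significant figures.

220 minutes

1/t_eff = 1/t_phys + 1/t_biol = 1/45.6 + 1/260 = 0.025776 per minute.
t_eff = 45.6 × 260 / (45.6 + 260) ≈ 38.796 minutes.
n = log₂(497/10.4) ≈ 5.5786; t = 5.5786 × 38.796 ≈ 216.43 minutes.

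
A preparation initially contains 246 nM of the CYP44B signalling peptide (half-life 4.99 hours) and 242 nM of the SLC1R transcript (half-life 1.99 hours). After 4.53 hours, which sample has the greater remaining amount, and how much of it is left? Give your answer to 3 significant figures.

CYP44B signalling peptide, 131 nM

CYP44B signalling peptide: 246 × (1/2)^0.90782 ≈ 131.12 nM.
SLC1R transcript: 242 × (1/2)^2.2764 ≈ 49.952 nM.
CYP44B signalling peptide has more remaining, at ≈ 131.12 nM.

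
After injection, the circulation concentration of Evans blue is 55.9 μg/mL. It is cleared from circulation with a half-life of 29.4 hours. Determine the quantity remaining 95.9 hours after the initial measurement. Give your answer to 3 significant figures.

Number of half-lives: n = 95.9/29.4 ≈ 3.2619.
Remaining = 55.9 × (1/2)^3.2619 = 55.9 × 0.10425 ≈ 5.8275 μg/mL.

5.83 μg/mL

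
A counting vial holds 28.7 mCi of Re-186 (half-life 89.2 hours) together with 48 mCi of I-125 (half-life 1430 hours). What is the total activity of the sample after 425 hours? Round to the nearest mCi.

Re-186: 28.7 × (1/2)^(425/89.2) = 28.7 × (1/2)^4.7646 ≈ 1.0558 mCi.
I-125: 48 × (1/2)^(425/1430) = 48 × (1/2)^0.2972 ≈ 39.064 mCi.
Total = 1.0558 + 39.064 ≈ 40.12 mCi.

40 mCi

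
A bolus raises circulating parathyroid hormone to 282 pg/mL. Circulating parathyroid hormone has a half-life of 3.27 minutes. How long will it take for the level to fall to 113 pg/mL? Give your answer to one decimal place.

Fraction remaining = 113/282 ≈ 0.40071.
n = log₂(282/113) = ln(2.4956)/ln 2 ≈ 1.3194 half-lives.
t = n × t½ = 1.3194 × 3.27 ≈ 4.3143 minutes.

4.3 minutes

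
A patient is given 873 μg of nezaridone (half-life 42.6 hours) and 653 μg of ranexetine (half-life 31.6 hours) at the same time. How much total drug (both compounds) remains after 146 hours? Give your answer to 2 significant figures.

nezaridone: 873 × (1/2)^(146/42.6) = 873 × (1/2)^3.4272 ≈ 81.155 μg.
ranexetine: 653 × (1/2)^(146/31.6) = 653 × (1/2)^4.6203 ≈ 26.551 μg.
Total = 81.155 + 26.551 ≈ 107.71 μg.

110 μg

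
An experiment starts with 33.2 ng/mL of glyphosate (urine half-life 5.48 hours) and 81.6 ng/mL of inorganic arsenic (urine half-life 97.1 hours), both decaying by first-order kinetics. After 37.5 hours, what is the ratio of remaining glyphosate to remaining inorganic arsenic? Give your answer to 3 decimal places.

glyphosate: 33.2 × (1/2)^(37.5/5.48) = 33.2 × (1/2)^6.8431 ≈ 0.28918 ng/mL.
inorganic arsenic: 81.6 × (1/2)^(37.5/97.1) = 81.6 × (1/2)^0.3862 ≈ 62.436 ng/mL.
Ratio ≈ 0.28918 / 62.436 ≈ 0.0046317.

0.005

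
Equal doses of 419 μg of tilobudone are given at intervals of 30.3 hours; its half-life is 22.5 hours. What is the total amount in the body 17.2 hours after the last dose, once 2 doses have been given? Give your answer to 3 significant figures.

The 2 doses were given 47.5, 17.2 hours ago.
Total = 419·(1/2)^(47.5/22.5) + 419·(1/2)^(17.2/22.5)
      = 96.985 + 246.66 ≈ 343.64 μg.

344 μg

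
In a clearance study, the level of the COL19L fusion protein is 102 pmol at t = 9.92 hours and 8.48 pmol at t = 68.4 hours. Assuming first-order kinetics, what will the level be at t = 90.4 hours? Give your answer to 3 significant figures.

3.33 pmol

Over Δt = 68.4 − 9.92 = 58.48 hours, the level fell by a factor of 102/8.48 ≈ 12.028.
n = log₂(12.028) ≈ 3.5884 half-lives, so t½ = 58.48/3.5884 ≈ 16.297 hours.
From t = 68.4 to t = 90.4: 8.48 × (1/2)^((90.4−68.4)/16.297) ≈ 3.3268 pmol.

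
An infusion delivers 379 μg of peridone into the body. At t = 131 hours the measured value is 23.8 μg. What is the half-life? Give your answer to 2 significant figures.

A/A₀ = 23.8/379 ≈ 0.062797.
n = log₂(15.924) ≈ 3.9932 half-lives elapsed in 131 hours.
t½ = 131/3.9932 ≈ 32.806 hours.

33 hours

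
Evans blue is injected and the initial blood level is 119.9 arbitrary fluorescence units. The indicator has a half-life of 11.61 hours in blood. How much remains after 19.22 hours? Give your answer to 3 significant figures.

38.1 arbitrary fluorescence units

Number of half-lives: n = 19.22/11.61 ≈ 1.6555.
Remaining = 119.9 × (1/2)^1.6555 = 119.9 × 0.31743 ≈ 38.06 arbitrary fluorescence units.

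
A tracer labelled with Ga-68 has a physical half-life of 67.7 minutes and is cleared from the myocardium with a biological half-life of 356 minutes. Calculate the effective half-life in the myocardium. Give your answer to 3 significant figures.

56.9 minutes

1/t_eff = 1/t_phys + 1/t_biol = 1/67.7 + 1/356 = 0.01758 per minute.
t_eff = 67.7 × 356 / (67.7 + 356) ≈ 56.883 minutes.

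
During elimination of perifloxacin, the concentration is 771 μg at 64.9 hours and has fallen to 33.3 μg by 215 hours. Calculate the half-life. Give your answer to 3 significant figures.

Over Δt = 215 − 64.9 = 150.1 hours, the level fell by a factor of 771/33.3 ≈ 23.153.
n = log₂(23.153) ≈ 4.5331 half-lives, so t½ = 150.1/4.5331 ≈ 33.112 hours.

33.1 hours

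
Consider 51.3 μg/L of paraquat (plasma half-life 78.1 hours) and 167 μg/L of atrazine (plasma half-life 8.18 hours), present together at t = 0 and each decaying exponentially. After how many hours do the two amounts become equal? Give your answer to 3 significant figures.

Set 51.3·(1/2)^(t/78.1) = 167·(1/2)^(t/8.18).
Taking log₂: log₂(51.3/167) = t·(1/78.1 − 1/8.18).
log₂(0.30719) = -1.7028; 1/78.1 − 1/8.18 = -0.10945.
t = -1.7028 / -0.10945 ≈ 15.559 hours.

15.6 hours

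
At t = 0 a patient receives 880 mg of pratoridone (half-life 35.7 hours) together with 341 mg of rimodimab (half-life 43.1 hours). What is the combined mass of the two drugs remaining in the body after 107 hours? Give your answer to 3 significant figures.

pratoridone: 880 × (1/2)^(107/35.7) = 880 × (1/2)^2.9972 ≈ 110.21 mg.
rimodimab: 341 × (1/2)^(107/43.1) = 341 × (1/2)^2.4826 ≈ 61.012 mg.
Total = 110.21 + 61.012 ≈ 171.23 mg.

171 mg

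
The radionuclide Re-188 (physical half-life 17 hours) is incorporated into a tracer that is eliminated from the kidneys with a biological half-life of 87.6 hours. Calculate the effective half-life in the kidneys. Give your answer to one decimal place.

14.2 hours

1/t_eff = 1/t_phys + 1/t_biol = 1/17 + 1/87.6 = 0.070239 per hour.
t_eff = 17 × 87.6 / (17 + 87.6) ≈ 14.237 hours.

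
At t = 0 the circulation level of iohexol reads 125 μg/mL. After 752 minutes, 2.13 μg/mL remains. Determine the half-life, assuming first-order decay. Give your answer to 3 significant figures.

128 minutes

A/A₀ = 2.13/125 ≈ 0.01704.
n = log₂(58.685) ≈ 5.8749 half-lives elapsed in 752 minutes.
t½ = 752/5.8749 ≈ 128 minutes.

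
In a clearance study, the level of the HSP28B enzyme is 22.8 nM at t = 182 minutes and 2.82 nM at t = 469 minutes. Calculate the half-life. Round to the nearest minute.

95 minutes

Over Δt = 469 − 182 = 287 minutes, the level fell by a factor of 22.8/2.82 ≈ 8.0851.
n = log₂(8.0851) ≈ 3.0153 half-lives, so t½ = 287/3.0153 ≈ 95.182 minutes.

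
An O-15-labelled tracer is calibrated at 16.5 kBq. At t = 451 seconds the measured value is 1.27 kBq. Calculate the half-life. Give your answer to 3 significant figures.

A/A₀ = 1.27/16.5 ≈ 0.07697.
n = log₂(12.992) ≈ 3.6996 half-lives elapsed in 451 seconds.
t½ = 451/3.6996 ≈ 121.91 seconds.

122 seconds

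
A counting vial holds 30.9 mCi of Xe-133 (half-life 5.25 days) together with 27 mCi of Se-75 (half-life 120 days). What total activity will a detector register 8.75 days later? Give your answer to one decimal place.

35.4 mCi

Xe-133: 30.9 × (1/2)^(8.75/5.25) = 30.9 × (1/2)^1.6667 ≈ 9.7329 mCi.
Se-75: 27 × (1/2)^(8.75/120) = 27 × (1/2)^0.072917 ≈ 25.669 mCi.
Total = 9.7329 + 25.669 ≈ 35.402 mCi.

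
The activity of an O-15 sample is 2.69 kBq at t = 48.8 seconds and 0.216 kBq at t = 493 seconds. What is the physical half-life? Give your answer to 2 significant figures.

120 seconds

Over Δt = 493 − 48.8 = 444.2 seconds, the level fell by a factor of 2.69/0.216 ≈ 12.454.
n = log₂(12.454) ≈ 3.6385 half-lives, so t½ = 444.2/3.6385 ≈ 122.08 seconds.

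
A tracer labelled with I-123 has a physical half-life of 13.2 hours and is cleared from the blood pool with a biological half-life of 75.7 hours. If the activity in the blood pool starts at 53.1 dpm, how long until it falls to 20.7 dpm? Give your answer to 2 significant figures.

1/t_eff = 1/t_phys + 1/t_biol = 1/13.2 + 1/75.7 = 0.088968 per hour.
t_eff = 13.2 × 75.7 / (13.2 + 75.7) ≈ 11.24 hours.
n = log₂(53.1/20.7) ≈ 1.3591; t = 1.3591 × 11.24 ≈ 15.276 hours.

15 hours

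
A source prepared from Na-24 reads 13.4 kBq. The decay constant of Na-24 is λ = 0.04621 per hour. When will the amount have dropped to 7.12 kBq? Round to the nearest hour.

t½ = ln 2 / λ = 0.69315 / 0.04621 ≈ 15 hours.
Fraction remaining = 7.12/13.4 ≈ 0.53134.
n = log₂(13.4/7.12) = ln(1.882)/ln 2 ≈ 0.91228 half-lives.
t = n × t½ = 0.91228 × 15 ≈ 13.684 hours.

14 hours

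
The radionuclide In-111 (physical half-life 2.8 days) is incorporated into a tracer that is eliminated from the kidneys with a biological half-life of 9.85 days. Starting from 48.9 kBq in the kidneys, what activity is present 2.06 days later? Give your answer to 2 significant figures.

25 kBq

1/t_eff = 1/t_phys + 1/t_biol = 1/2.8 + 1/9.85 = 0.45867 per day.
t_eff = 2.8 × 9.85 / (2.8 + 9.85) ≈ 2.1802 days.
Remaining = 48.9 × (1/2)^(2.06/2.1802) = 48.9 × (1/2)^0.94485 ≈ 25.403 kBq.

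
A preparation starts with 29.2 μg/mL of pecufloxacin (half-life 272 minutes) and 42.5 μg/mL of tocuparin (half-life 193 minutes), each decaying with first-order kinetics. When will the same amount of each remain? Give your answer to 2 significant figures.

Set 29.2·(1/2)^(t/272) = 42.5·(1/2)^(t/193).
Taking log₂: log₂(29.2/42.5) = t·(1/272 − 1/193).
log₂(0.68706) = -0.54149; 1/272 − 1/193 = -0.0015049.
t = -0.54149 / -0.0015049 ≈ 359.83 minutes.

360 minutes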